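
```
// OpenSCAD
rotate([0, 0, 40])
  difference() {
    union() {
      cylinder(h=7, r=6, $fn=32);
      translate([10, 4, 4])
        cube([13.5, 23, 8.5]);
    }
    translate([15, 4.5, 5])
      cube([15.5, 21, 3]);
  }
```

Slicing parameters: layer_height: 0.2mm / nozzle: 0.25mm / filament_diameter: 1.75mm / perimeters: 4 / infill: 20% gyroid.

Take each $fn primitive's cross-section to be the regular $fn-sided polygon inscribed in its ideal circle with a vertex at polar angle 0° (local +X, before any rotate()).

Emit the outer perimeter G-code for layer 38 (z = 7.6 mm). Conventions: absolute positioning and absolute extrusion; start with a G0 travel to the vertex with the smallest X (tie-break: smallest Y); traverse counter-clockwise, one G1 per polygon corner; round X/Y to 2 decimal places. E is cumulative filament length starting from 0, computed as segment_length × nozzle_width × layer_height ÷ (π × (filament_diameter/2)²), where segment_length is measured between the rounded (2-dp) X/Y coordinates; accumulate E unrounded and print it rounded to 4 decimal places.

At z = 7.6 mm: the cylinder is not intersected at this z (z outside [0, 7]); the cube at (10, 4) (footprint 13.5×23) is included at this height; Merging all regions: only the 13.5×23 cube at (10, 4) is present, so the union is just that shape — 1 connected region; the 15.5×21 cube at (15, 4.5) contributes its full rectangle; Taking the first minus the rest: starting from the result so far, the 15.5×21 cube at (15, 4.5) partially overlaps it — only the 178.50 mm² overlap (of its 325.50 mm²) is removed, clipping the outline — 1 connected region; (whole slice rotated 40° about Z — lengths, areas and connectivity unchanged). The outline is a single polygon with 8 vertices. Extrusion per mm of travel: 0.25 × 0.2 / (π × 0.875²) = 0.020788. Accumulating E over each segment gives final E = 1.8707.

G0 X-9.69 Y27.11 Z7.60
G1 X5.09 Y9.49 E0.4781
G1 X15.43 Y18.17 E0.7587
G1 X15.11 Y18.55 E0.7690
G1 X8.60 Y13.09 E0.9457
G1 X-4.90 Y29.18 E1.3823
G1 X1.61 Y34.64 E1.5589
G1 X0.65 Y35.79 E1.5900
G1 X-9.69 Y27.11 E1.8707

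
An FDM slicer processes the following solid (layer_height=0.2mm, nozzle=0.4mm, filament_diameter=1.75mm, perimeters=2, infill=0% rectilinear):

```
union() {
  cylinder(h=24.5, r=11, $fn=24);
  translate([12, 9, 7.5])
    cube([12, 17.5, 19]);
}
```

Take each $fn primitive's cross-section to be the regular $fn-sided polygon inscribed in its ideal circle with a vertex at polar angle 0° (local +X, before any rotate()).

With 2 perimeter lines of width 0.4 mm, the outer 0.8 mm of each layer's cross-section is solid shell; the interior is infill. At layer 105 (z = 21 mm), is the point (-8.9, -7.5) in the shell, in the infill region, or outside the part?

outside

At z = 21 mm: the cylinder: section is a regular 24-gon, circumradius r=11; the 12×17.5 cube at (12, 9) contributes its full rectangle; Combining (union): the 2 present regions are separate (no shared area or edge), so areas and boundary lengths simply add and each stays a separate island — 2 connected regions. Overall, the cross-section has 2 separate islands. The nearest boundary edge runs (-7.78, -7.78)→(-9.53, -5.50); distance from the point to it = 0.72 mm. The point is not inside any of the regions above, so it lies outside the cross-section (0.72 mm from the nearest boundary).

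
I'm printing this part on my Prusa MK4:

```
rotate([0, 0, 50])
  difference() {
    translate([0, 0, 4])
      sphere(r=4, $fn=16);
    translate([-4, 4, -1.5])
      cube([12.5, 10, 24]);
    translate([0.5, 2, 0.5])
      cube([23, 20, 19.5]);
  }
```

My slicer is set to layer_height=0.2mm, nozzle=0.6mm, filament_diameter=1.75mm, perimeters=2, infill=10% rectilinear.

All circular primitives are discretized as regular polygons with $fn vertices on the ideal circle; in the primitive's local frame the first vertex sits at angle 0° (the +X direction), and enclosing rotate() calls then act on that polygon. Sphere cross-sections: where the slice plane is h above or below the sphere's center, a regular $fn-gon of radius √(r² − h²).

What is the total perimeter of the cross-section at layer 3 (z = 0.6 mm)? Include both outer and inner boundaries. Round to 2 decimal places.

At z = 0.6 mm: the r=4 sphere contributes a regular 16-gon of circumradius √(4²−3.4²) = 2.107 (perimeter = 2·16·2.107·sin(180°/16) = 13.15 mm); the cube at (-4, 4) (footprint 12.5×10) is included at this height (perimeter 45.00 mm); the cube at (0.5, 2) (footprint 23×20) is included at this height (perimeter 86.00 mm); After the difference (first − rest): starting from the r=4 sphere, the 12.5×10 cube at (-4, 4) misses the remaining region (no effect); the 23×20 cube at (0.5, 2) partially overlaps it — only the 0.00 mm² overlap (of its 460.00 mm²) is removed, clipping the outline — boundary = 13.16 mm; (rotated 50° about Z; rotation is an isometry so areas/perimeters/island counts are preserved). Overall, the cross-section is a single solid region. Total boundary length (outer) = 13.16 mm.

13.16 mm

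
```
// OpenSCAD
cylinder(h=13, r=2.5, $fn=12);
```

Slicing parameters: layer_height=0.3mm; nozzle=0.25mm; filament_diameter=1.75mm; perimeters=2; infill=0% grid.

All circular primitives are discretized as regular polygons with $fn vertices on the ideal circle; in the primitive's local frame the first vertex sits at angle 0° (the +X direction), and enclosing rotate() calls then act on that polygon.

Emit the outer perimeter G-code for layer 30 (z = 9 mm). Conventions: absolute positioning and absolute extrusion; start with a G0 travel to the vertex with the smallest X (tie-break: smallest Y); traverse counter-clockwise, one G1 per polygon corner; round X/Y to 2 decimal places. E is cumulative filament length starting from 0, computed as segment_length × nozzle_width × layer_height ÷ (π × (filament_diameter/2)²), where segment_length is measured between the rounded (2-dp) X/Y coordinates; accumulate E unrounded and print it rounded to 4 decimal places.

At z = 9 mm: the r=2.5 cylinder gives a regular 12-gon of circumradius 2.5 (constant along its height). The outline is a single polygon with 12 vertices. Extrusion per mm of travel: 0.25 × 0.3 / (π × 0.875²) = 0.031181. Accumulating E over each segment gives final E = 0.4848.

G0 X-2.50 Y0.00 Z9.00
G1 X-2.17 Y-1.25 E0.0403
G1 X-1.25 Y-2.17 E0.0809
G1 X0.00 Y-2.50 E0.1212
G1 X1.25 Y-2.17 E0.1615
G1 X2.17 Y-1.25 E0.2021
G1 X2.50 Y0.00 E0.2424
G1 X2.17 Y1.25 E0.2827
G1 X1.25 Y2.17 E0.3233
G1 X0.00 Y2.50 E0.3636
G1 X-1.25 Y2.17 E0.4039
G1 X-2.17 Y1.25 E0.4445
G1 X-2.50 Y0.00 E0.4848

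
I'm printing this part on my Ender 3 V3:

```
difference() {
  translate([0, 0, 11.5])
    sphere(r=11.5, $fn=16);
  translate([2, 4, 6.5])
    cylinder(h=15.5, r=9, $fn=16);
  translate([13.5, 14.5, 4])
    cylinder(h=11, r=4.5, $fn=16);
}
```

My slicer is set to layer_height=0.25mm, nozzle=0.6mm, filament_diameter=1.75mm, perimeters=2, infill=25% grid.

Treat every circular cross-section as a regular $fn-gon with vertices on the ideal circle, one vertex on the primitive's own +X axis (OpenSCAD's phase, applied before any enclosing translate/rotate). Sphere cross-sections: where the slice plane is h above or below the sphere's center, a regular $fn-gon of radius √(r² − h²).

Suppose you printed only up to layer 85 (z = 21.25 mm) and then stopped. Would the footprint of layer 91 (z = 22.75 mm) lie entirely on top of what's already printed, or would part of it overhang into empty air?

part overhangs

Compare the two slices. At z = 21.25: the sphere: section is a regular 16-gon, circumradius = √(r²−h²) = √(11.5²−9.75²) = 6.098 (area = (16/2)·6.098²·sin(360°/16) = 113.85 mm²); the cylinder at (2, 4): section is a regular 16-gon, circumradius r=9 (area = (16/2)·9.000²·sin(360°/16) = 247.98 mm²); the cylinder at (13.5, 14.5) is not intersected at this z (z outside [4, 15]); Subtracting the remaining from the first: starting from the r=11.5 sphere (113.85 mm²), the r=9 cylinder at (2, 4) partially overlaps it — only the 100.48 mm² overlap (of its 247.98 mm²) is removed, clipping the outline — area = 13.37 mm². At z = 22.75: the r=11.5 sphere slices to a regular 16-gon of circumradius 2.385 (√(r²−h²) with h=11.25 from center) (area = (16/2)·2.385²·sin(360°/16) = 17.41 mm²); the cylinder at (2, 4) is not intersected at this z (z outside [6.5, 22]); the cylinder at (13.5, 14.5) is absent (z outside [4, 15]); Subtracting the remaining from the first: none of the subtracted shapes is present at this height, so the r=11.5 sphere is unchanged — area = 17.41 mm². Checking containment: at z = 22.75 the cross-section extends beyond the z = 21.25 cross-section by about 17.41 mm².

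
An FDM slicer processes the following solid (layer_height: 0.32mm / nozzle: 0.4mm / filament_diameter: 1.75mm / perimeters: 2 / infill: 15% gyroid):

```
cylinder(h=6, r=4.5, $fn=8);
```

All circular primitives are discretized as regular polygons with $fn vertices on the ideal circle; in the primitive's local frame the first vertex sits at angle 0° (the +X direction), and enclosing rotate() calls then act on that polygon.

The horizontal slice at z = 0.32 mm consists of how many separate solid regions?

At z = 0.32 mm: the r=4.5 cylinder contributes a regular 8-gon of circumradius 4.5. The result has 1 disconnected region.

1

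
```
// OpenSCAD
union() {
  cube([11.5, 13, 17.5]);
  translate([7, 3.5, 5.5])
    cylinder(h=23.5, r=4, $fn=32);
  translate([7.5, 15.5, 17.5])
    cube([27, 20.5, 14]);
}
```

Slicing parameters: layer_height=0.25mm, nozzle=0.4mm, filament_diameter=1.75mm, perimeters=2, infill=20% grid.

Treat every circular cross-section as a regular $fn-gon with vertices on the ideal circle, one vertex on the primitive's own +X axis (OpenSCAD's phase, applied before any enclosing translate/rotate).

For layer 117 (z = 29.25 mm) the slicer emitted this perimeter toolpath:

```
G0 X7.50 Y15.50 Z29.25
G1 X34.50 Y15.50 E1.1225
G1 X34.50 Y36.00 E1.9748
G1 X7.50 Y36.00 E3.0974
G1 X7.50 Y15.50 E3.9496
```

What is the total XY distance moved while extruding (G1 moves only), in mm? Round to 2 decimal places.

95.00 mm

Sum the Euclidean lengths of each G1 segment: total = 95.00 mm.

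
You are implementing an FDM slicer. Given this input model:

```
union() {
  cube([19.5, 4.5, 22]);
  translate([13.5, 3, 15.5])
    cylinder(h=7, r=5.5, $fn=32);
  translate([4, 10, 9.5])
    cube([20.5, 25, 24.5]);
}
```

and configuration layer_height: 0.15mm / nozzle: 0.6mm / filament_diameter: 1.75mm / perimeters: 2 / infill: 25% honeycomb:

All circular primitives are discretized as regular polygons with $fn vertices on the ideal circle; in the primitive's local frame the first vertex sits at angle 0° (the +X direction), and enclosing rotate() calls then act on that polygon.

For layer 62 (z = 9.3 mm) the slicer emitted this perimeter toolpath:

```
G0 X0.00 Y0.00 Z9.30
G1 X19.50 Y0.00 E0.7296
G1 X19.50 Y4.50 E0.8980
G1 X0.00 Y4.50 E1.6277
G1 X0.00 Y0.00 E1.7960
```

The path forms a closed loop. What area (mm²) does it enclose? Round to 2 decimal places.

87.75 mm²

Apply the shoelace formula to the sequence of (X, Y) vertices; enclosed area = 87.75 mm².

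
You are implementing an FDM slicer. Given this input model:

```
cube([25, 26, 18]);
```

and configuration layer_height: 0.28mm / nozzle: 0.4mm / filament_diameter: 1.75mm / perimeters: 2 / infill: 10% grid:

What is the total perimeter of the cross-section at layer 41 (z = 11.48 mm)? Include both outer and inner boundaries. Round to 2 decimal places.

102.00 mm

At z = 11.48 mm: the cube (footprint 25×26) is included at this height (perimeter 102.00 mm). Overall, the cross-section is a single solid region. Total boundary length (outer) = 102.00 mm.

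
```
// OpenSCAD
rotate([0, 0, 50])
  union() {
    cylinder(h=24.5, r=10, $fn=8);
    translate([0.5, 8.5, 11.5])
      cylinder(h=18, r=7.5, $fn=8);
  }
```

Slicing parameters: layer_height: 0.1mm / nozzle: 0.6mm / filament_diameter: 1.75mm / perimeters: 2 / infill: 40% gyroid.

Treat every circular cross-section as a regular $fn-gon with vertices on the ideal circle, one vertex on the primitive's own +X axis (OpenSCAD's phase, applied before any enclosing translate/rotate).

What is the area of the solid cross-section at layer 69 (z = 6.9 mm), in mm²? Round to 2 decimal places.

At z = 6.9 mm: the r=10 cylinder contributes a regular 8-gon of circumradius 10 (area = (8/2)·10.000²·sin(360°/8) = 282.84 mm²); the cylinder at (0.5, 8.5) does not reach this height (z outside [11.5, 29.5]); Combining (union): only the r=10 cylinder is present, so the union is just that shape — area = 282.84 mm²; (rotated 50° about Z; rotation is an isometry so areas/perimeters/island counts are preserved). Overall, the cross-section is a single solid region. Net area = 282.84 mm².

282.84 mm²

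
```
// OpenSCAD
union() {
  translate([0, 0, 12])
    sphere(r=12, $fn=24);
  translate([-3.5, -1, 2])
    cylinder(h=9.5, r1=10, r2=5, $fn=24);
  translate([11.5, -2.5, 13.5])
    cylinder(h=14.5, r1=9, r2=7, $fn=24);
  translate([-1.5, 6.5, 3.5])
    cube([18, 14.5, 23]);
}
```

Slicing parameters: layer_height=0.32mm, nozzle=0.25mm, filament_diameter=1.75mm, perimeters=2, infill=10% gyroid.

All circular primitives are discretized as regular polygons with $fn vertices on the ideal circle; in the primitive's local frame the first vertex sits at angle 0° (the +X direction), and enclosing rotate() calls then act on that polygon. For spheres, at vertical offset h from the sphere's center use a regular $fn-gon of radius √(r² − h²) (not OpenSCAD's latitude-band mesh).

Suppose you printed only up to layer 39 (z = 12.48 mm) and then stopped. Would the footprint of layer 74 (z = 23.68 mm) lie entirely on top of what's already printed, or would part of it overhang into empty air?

part overhangs

Compare the two slices. At z = 12.48: the r=12 sphere contributes a regular 24-gon of circumradius √(12²−0.48²) = 11.990 (area = (24/2)·11.990²·sin(360°/24) = 446.52 mm²); the cone at (-3.5, -1) is not intersected at this z (z outside [2, 11.5]); the cone at (11.5, -2.5) is absent (z outside [13.5, 28]); the cube at (-1.5, 6.5) is present — its section is the full 18×14.5 rectangle (area 261.00 mm²); Taking the union: the regions partially overlap — summed areas 707.52 mm² minus the doubly-counted overlap 46.24 mm² gives 661.29 mm² — area = 661.29 mm². At z = 23.68: the r=12 sphere contributes a regular 24-gon of circumradius √(12²−11.68²) = 2.753 (area = (24/2)·2.753²·sin(360°/24) = 23.53 mm²); the cone at (-3.5, -1) is absent (z outside [2, 11.5]); the cone at (11.5, -2.5): at t=0.702 of its height the radius interpolates to r₁+(r₂−r₁)t = 7.596, giving a regular 24-gon of that circumradius (area = (24/2)·7.596²·sin(360°/24) = 179.20 mm²); the 18×14.5 cube at (-1.5, 6.5) contributes its full rectangle (area 261.00 mm²); Combining (union): the 3 present regions are separate (no shared area or edge), so areas and boundary lengths simply add and each stays a separate island — area = 463.73 mm². Checking containment: at z = 23.68 the cross-section extends beyond the z = 12.48 cross-section by about 99.57 mm².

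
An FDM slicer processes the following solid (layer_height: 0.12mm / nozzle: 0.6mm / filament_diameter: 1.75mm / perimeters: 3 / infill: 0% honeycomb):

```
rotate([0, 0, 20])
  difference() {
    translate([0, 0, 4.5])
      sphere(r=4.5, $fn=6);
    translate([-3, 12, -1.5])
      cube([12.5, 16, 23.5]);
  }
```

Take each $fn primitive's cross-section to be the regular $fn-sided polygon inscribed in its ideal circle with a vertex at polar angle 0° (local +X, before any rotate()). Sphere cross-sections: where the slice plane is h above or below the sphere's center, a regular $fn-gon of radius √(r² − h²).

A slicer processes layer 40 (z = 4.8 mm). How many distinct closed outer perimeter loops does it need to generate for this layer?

1

At z = 4.8 mm: the sphere: section is a regular 6-gon, circumradius = √(r²−h²) = √(4.5²−0.3²) = 4.490; the 12.5×16 cube at (-3, 12) contributes its full rectangle; After the difference (first − rest): starting from the r=4.5 sphere, the 12.5×16 cube at (-3, 12) misses the remaining region (no effect) — 1 connected region; (rotated 20° about Z; rotation is an isometry so areas/perimeters/island counts are preserved). The result has 1 disconnected region.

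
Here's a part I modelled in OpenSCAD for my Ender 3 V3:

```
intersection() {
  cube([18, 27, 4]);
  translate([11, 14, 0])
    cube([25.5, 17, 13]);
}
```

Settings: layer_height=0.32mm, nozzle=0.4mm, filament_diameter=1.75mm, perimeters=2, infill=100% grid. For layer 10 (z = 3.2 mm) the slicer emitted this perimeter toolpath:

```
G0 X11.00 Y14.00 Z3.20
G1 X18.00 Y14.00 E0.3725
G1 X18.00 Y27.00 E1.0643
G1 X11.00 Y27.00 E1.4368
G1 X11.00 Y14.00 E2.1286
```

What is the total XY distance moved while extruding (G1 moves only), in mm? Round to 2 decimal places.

Sum the Euclidean lengths of each G1 segment: total = 40.00 mm.

40.00 mm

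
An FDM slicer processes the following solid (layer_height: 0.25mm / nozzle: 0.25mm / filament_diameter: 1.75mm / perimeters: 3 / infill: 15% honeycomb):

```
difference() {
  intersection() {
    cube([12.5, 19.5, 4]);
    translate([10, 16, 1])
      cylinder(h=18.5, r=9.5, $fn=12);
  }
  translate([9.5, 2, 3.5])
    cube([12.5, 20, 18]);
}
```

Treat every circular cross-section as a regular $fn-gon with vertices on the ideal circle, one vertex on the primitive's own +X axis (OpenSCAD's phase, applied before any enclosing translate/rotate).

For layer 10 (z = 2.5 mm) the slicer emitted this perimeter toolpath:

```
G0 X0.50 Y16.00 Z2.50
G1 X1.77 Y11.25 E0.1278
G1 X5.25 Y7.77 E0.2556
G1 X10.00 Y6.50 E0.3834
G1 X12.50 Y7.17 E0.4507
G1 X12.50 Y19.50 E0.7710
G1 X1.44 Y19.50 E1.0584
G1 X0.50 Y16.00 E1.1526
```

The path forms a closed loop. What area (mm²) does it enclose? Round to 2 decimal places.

Apply the shoelace formula to the sequence of (X, Y) vertices; enclosed area = 130.98 mm².

130.98 mm²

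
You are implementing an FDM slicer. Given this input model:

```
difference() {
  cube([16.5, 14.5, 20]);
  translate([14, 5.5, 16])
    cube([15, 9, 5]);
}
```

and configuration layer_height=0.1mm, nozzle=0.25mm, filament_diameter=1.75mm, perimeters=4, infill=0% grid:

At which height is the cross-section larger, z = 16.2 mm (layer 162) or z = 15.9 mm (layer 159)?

layer 159 (z = 15.9 mm)

Layer 162 (z = 16.2): the cube (footprint 16.5×14.5) is included at this height (area 239.25 mm²); the cube at (14, 5.5) (footprint 15×9) is included at this height (area 135.00 mm²); Subtracting the remaining from the first: starting from the 16.5×14.5 cube (239.25 mm²), the 15×9 cube at (14, 5.5) partially overlaps it — only the 22.50 mm² overlap (of its 135.00 mm²) is removed, clipping the outline — area = 216.75 mm². So its area = 216.75 mm². Layer 159 (z = 15.9): the cube is present — its section is the full 16.5×14.5 rectangle (area 239.25 mm²); the cube at (14, 5.5) does not reach this height (z outside [16, 21]); After the difference (first − rest): none of the subtracted shapes is present at this height, so the 16.5×14.5 cube is unchanged — area = 239.25 mm². So its area = 239.25 mm². Layer 159 is larger (239.25 vs 216.75 mm²).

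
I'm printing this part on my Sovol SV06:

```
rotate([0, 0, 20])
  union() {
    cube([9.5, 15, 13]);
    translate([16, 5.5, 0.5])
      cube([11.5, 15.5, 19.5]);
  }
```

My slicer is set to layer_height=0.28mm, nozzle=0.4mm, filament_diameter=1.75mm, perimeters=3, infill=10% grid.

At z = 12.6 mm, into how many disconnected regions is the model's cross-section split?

At z = 12.6 mm: the cube is present — its section is the full 9.5×15 rectangle; the cube at (16, 5.5) (footprint 11.5×15.5) is included at this height; Taking the union: the 2 present regions are separate (no shared area or edge), so areas and boundary lengths simply add and each stays a separate island — 2 connected regions; (whole slice rotated 20° about Z — lengths, areas and connectivity unchanged). The result has 2 disconnected regions.

2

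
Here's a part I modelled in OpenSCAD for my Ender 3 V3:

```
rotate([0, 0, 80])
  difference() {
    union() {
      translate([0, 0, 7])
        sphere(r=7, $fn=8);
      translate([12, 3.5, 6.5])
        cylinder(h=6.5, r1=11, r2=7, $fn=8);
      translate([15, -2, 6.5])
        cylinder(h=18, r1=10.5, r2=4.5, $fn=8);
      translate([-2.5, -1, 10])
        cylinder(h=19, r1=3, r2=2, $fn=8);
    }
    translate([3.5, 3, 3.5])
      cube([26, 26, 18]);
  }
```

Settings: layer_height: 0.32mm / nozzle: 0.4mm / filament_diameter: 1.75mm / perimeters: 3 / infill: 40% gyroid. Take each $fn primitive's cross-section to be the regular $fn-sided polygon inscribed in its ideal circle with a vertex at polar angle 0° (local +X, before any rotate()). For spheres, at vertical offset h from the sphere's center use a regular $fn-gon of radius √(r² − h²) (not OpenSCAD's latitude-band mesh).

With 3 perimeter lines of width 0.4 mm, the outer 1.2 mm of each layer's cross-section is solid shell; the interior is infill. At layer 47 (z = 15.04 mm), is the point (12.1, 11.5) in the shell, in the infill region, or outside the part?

At z = 15.04 mm: the sphere is absent (|z−center|=8.040 > r=7); the cone at (12, 3.5) is absent (z outside [6.5, 13]); the cone at (15, -2) contributes a regular 8-gon of circumradius 7.653 (interpolated between r1=10.5 and r2=4.5 at t=0.474); the cone at (-2.5, -1) (r1=3→r2=2) has section circumradius 2.735 here — a regular 8-gon; Taking the union: the 2 present regions are separate (no shared area or edge), so areas and boundary lengths simply add and each stays a separate island — 2 connected regions; the 26×26 cube at (3.5, 3) contributes its full rectangle; Subtracting the remaining from the first: starting from the result so far, the 26×26 cube at (3.5, 3) partially overlaps it — only the 16.66 mm² overlap (of its 676.00 mm²) is removed, clipping the outline — 2 connected regions; (whole slice rotated 80° about Z — lengths, areas and connectivity unchanged). Overall, the cross-section has 2 separate islands. Undo the 80° rotation: the query point maps to (13.426, -9.919) in the un-rotated model frame. The nearest boundary edge runs (15.00, -9.65)→(9.59, -7.41); distance from the point to it = 0.85 mm. The point is not inside any of the regions above, so it lies outside the cross-section (0.85 mm from the nearest boundary).

outside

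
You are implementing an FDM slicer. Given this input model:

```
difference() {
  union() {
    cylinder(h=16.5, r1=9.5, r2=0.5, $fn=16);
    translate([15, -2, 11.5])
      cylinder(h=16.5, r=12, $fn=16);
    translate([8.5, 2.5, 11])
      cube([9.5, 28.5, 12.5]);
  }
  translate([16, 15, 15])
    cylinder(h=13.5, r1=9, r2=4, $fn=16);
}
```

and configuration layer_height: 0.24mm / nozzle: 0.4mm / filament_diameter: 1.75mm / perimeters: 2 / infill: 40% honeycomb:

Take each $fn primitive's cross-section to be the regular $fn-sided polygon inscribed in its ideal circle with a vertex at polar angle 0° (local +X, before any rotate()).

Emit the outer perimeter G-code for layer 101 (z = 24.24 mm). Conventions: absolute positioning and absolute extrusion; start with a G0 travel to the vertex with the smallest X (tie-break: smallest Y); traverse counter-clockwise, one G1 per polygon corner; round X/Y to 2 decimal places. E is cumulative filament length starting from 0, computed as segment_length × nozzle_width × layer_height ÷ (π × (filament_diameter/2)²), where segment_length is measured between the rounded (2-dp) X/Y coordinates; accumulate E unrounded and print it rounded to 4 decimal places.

G0 X3.00 Y-2.00 Z24.24
G1 X3.91 Y-6.59 E0.1868
G1 X6.51 Y-10.49 E0.3738
G1 X10.41 Y-13.09 E0.5609
G1 X15.00 Y-14.00 E0.7477
G1 X19.59 Y-13.09 E0.9344
G1 X23.49 Y-10.49 E1.1215
G1 X26.09 Y-6.59 E1.3086
G1 X27.00 Y-2.00 E1.4954
G1 X26.09 Y2.59 E1.6821
G1 X23.49 Y6.49 E1.8692
G1 X19.59 Y9.09 E2.0563
G1 X16.95 Y9.61 E2.1637
G1 X16.00 Y9.42 E2.2023
G1 X14.05 Y9.81 E2.2817
G1 X10.41 Y9.09 E2.4298
G1 X6.51 Y6.49 E2.6169
G1 X3.91 Y2.59 E2.8040
G1 X3.00 Y-2.00 E2.9907

At z = 24.24 mm: the cone is absent (z outside [0, 16.5]); the cylinder at (15, -2): section is a regular 16-gon, circumradius r=12; the cube at (8.5, 2.5) does not reach this height (z outside [11, 23.5]); Merging all regions: only the r=12 cylinder at (15, -2) is present, so the union is just that shape — 1 connected region; the cone at (16, 15): at t=0.684 of its height the radius interpolates to r₁+(r₂−r₁)t = 5.578, giving a regular 16-gon of that circumradius; After the difference (first − rest): starting from that combined region, the cone at (16, 15) partially overlaps it — only the 0.74 mm² overlap (of its 95.25 mm²) is removed, clipping the outline — 1 connected region. The outline is a single polygon with 18 vertices. Extrusion per mm of travel: 0.4 × 0.24 / (π × 0.875²) = 0.039912. Accumulating E over each segment gives final E = 2.9907.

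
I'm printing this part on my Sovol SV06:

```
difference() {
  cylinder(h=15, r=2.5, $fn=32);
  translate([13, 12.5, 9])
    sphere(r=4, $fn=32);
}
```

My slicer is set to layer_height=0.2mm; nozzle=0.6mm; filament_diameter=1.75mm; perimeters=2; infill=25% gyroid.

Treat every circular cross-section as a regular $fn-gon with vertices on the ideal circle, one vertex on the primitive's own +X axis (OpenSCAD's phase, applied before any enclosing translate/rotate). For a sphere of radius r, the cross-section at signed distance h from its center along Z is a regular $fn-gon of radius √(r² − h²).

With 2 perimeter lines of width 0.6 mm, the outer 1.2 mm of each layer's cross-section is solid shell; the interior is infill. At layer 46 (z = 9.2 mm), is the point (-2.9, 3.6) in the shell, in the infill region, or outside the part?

At z = 9.2 mm: the cylinder: section is a regular 32-gon, circumradius r=2.5; the r=4 sphere at (13, 12.5) slices to a regular 32-gon of circumradius 3.995 (√(r²−h²) with h=0.2 from center); Taking the first minus the rest: starting from the r=2.5 cylinder, the r=4 sphere at (13, 12.5) misses the remaining region (no effect) — 1 connected region. Overall, the cross-section is a single solid region. The nearest boundary edge runs (-1.77, 1.77)→(-1.39, 2.08); distance from the point to it = 2.13 mm. The point is not inside any of the regions above, so it lies outside the cross-section (2.13 mm from the nearest boundary).

outside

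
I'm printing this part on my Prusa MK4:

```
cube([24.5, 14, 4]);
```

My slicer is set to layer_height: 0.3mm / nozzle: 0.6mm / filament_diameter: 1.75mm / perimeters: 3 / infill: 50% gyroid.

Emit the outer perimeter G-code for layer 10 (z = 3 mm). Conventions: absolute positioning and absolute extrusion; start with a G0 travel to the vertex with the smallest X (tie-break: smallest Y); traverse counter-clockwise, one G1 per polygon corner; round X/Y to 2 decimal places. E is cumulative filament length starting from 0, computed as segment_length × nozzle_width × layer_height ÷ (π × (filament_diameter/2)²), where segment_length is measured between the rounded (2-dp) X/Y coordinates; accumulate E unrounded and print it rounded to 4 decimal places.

At z = 3 mm: the 24.5×14 cube contributes its full rectangle. The outline is a single polygon with 4 vertices. Extrusion per mm of travel: 0.6 × 0.3 / (π × 0.875²) = 0.074835. Accumulating E over each segment gives final E = 5.7623.

G0 X0.00 Y0.00 Z3.00
G1 X24.50 Y0.00 E1.8335
G1 X24.50 Y14.00 E2.8812
G1 X0.00 Y14.00 E4.7146
G1 X0.00 Y0.00 E5.7623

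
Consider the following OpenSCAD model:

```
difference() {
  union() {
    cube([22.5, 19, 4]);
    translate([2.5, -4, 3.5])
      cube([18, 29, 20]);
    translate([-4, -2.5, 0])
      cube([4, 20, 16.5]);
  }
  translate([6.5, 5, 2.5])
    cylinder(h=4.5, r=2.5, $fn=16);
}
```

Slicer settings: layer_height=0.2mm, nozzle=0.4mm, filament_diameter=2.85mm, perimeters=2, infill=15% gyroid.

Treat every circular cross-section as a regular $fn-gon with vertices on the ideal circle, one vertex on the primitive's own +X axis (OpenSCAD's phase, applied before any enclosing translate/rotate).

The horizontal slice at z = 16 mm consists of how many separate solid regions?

At z = 16 mm: the cube is not intersected at this z (z outside [0, 4]); the cube at (2.5, -4) is present — its section is the full 18×29 rectangle; the 4×20 cube at (-4, -2.5) contributes its full rectangle; Merging all regions: the 2 present regions are separate (no shared area or edge), so areas and boundary lengths simply add and each stays a separate island — 2 connected regions; the cylinder at (6.5, 5) does not reach this height (z outside [2.5, 7]); Taking the first minus the rest: none of the subtracted shapes is present at this height, so that combined region is unchanged — 2 connected regions. The result has 2 disconnected regions.

2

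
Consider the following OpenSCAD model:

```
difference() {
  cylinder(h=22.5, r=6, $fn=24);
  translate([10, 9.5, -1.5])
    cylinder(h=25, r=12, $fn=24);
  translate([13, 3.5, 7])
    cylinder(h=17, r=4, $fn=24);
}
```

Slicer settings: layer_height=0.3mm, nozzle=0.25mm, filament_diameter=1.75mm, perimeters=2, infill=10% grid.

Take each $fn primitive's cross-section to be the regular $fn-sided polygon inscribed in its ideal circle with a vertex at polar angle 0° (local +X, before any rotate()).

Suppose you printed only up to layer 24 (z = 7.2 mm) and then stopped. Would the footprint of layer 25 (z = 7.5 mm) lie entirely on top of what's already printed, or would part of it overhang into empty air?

Compare the two slices. At z = 7.2: the r=6 cylinder contributes a regular 24-gon of circumradius 6 (area = (24/2)·6.000²·sin(360°/24) = 111.81 mm²); the r=12 cylinder at (10, 9.5) contributes a regular 24-gon of circumradius 12 (area = (24/2)·12.000²·sin(360°/24) = 447.24 mm²); the r=4 cylinder at (13, 3.5) contributes a regular 24-gon of circumradius 4 (area = (24/2)·4.000²·sin(360°/24) = 49.69 mm²); After the difference (first − rest): starting from the r=6 cylinder (111.81 mm²), the r=12 cylinder at (10, 9.5) partially overlaps it — only the 29.44 mm² overlap (of its 447.24 mm²) is removed, clipping the outline; the r=4 cylinder at (13, 3.5) misses the remaining region (no effect) — area = 82.37 mm². At z = 7.5: the r=6 cylinder contributes a regular 24-gon of circumradius 6 (area = (24/2)·6.000²·sin(360°/24) = 111.81 mm²); the r=12 cylinder at (10, 9.5) contributes a regular 24-gon of circumradius 12 (area = (24/2)·12.000²·sin(360°/24) = 447.24 mm²); the r=4 cylinder at (13, 3.5) gives a regular 24-gon of circumradius 4 (constant along its height) (area = (24/2)·4.000²·sin(360°/24) = 49.69 mm²); Subtracting the remaining from the first: starting from the r=6 cylinder (111.81 mm²), the r=12 cylinder at (10, 9.5) partially overlaps it — only the 29.44 mm² overlap (of its 447.24 mm²) is removed, clipping the outline; the r=4 cylinder at (13, 3.5) misses the remaining region (no effect) — area = 82.37 mm². Checking containment: the cross-section at z = 7.5 is a subset of the cross-section at z = 7.2.

entirely on top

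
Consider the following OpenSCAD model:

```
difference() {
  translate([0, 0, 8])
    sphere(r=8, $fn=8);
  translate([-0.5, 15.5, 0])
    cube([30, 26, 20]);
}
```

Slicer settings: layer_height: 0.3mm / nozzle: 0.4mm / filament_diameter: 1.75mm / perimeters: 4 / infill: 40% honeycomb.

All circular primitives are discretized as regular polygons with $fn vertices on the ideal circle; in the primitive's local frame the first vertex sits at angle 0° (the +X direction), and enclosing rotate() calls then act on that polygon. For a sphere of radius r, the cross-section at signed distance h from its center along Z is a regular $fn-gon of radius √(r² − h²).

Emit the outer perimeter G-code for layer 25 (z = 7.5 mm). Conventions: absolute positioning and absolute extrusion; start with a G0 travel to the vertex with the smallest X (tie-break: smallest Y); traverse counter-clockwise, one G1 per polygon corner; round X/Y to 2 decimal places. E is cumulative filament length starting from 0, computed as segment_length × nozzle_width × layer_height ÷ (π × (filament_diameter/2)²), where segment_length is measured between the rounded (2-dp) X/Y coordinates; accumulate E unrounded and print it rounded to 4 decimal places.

At z = 7.5 mm: the r=8 sphere contributes a regular 8-gon of circumradius √(8²−0.5²) = 7.984; the 30×26 cube at (-0.5, 15.5) contributes its full rectangle; Subtracting the remaining from the first: starting from the r=8 sphere, the 30×26 cube at (-0.5, 15.5) misses the remaining region (no effect) — 1 connected region. The outline is a single polygon with 8 vertices. Extrusion per mm of travel: 0.4 × 0.3 / (π × 0.875²) = 0.049890. Accumulating E over each segment gives final E = 2.4393.

G0 X-7.98 Y0.00 Z7.50
G1 X-5.65 Y-5.65 E0.3049
G1 X0.00 Y-7.98 E0.6098
G1 X5.65 Y-5.65 E0.9147
G1 X7.98 Y0.00 E1.2196
G1 X5.65 Y5.65 E1.5245
G1 X0.00 Y7.98 E1.8294
G1 X-5.65 Y5.65 E2.1344
G1 X-7.98 Y0.00 E2.4393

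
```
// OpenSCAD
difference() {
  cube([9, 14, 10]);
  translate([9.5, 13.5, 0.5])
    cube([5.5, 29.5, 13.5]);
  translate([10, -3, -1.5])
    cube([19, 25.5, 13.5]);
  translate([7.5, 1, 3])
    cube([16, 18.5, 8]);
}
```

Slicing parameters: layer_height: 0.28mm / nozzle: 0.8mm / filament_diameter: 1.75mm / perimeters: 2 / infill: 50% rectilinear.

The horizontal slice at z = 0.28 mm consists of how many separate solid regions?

1

At z = 0.28 mm: the cube (footprint 9×14) is included at this height; the cube at (9.5, 13.5) is absent (z outside [0.5, 14]); the cube at (10, -3) is present — its section is the full 19×25.5 rectangle; the cube at (7.5, 1) is not intersected at this z (z outside [3, 11]); Subtracting the remaining from the first: starting from the 9×14 cube, the 19×25.5 cube at (10, -3) misses the remaining region (no effect) — 1 connected region. The result has 1 disconnected region.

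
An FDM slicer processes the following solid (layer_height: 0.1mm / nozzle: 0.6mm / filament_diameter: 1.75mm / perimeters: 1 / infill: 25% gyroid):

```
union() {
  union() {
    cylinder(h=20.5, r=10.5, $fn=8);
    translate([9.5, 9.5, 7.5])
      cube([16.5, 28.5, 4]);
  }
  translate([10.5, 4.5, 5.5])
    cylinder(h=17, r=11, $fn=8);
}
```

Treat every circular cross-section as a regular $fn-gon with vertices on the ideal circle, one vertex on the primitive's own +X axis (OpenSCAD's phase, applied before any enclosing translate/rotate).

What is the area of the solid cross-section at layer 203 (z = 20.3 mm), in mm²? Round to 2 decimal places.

At z = 20.3 mm: the r=10.5 cylinder contributes a regular 8-gon of circumradius 10.5 (area = (8/2)·10.500²·sin(360°/8) = 311.83 mm²); the cube at (9.5, 9.5) does not reach this height (z outside [7.5, 11.5]); Combining (union): only the r=10.5 cylinder is present, so the union is just that shape — area = 311.83 mm²; the cylinder at (10.5, 4.5): section is a regular 8-gon, circumradius r=11 (area = (8/2)·11.000²·sin(360°/8) = 342.24 mm²); Taking the union: the regions partially overlap — summed areas 654.07 mm² minus the doubly-counted overlap 105.04 mm² gives 549.03 mm² — area = 549.03 mm². Overall, the cross-section is a single solid region. Net area = 549.03 mm².

549.03 mm²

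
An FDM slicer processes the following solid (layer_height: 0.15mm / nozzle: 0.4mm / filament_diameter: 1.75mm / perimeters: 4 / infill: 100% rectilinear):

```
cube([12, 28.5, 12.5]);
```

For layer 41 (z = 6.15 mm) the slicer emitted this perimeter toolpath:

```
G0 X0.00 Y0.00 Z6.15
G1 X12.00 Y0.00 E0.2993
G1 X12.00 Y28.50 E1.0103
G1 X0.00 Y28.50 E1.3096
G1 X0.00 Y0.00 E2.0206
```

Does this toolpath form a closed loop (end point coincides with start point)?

Start point (G0): (0.00, 0.00). End point (last G1): the path returns to the start — closed.

yes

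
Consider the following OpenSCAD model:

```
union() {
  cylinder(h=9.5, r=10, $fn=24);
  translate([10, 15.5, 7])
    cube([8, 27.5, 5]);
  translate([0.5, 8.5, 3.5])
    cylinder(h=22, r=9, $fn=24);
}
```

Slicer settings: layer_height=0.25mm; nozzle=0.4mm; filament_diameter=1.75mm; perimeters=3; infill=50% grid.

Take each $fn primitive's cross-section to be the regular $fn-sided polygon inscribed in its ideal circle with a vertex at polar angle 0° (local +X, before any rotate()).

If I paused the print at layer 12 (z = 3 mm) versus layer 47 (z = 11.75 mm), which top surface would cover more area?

layer 47 (z = 11.75 mm)

Layer 12 (z = 3): the r=10 cylinder gives a regular 24-gon of circumradius 10 (constant along its height) (area = (24/2)·10.000²·sin(360°/24) = 310.58 mm²); the cube at (10, 15.5) is absent (z outside [7, 12]); the cylinder at (0.5, 8.5) is absent (z outside [3.5, 25.5]); Merging all regions: only the r=10 cylinder is present, so the union is just that shape — area = 310.58 mm². So its area = 310.58 mm². Layer 47 (z = 11.75): the cylinder does not reach this height (z outside [0, 9.5]); the 8×27.5 cube at (10, 15.5) contributes its full rectangle (area 220.00 mm²); the r=9 cylinder at (0.5, 8.5) gives a regular 24-gon of circumradius 9 (constant along its height) (area = (24/2)·9.000²·sin(360°/24) = 251.57 mm²); Merging all regions: the 2 present regions are separate (no shared area or edge), so areas and boundary lengths simply add and each stays a separate island — area = 471.57 mm². So its area = 471.57 mm². Layer 47 is larger (471.57 vs 310.58 mm²).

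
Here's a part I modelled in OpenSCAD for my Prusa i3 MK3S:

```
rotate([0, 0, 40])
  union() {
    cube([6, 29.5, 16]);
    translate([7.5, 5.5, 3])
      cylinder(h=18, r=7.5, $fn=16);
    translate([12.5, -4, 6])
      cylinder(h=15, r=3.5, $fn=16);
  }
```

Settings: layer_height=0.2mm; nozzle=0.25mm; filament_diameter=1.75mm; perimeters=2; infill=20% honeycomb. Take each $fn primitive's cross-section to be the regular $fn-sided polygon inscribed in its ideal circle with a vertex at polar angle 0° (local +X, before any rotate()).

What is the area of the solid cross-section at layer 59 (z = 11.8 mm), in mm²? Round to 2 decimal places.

At z = 11.8 mm: the 6×29.5 cube contributes its full rectangle (area 177.00 mm²); the r=7.5 cylinder at (7.5, 5.5) gives a regular 16-gon of circumradius 7.5 (constant along its height) (area = (16/2)·7.500²·sin(360°/16) = 172.21 mm²); the r=3.5 cylinder at (12.5, -4) contributes a regular 16-gon of circumradius 3.5 (area = (16/2)·3.500²·sin(360°/16) = 37.50 mm²); Taking the union: the regions partially overlap — summed areas 386.71 mm² minus the doubly-counted overlap 60.52 mm² gives 326.19 mm² — area = 326.19 mm²; (whole slice rotated 40° about Z — lengths, areas and connectivity unchanged). Overall, the cross-section is a single solid region. Net area = 326.19 mm².

326.19 mm²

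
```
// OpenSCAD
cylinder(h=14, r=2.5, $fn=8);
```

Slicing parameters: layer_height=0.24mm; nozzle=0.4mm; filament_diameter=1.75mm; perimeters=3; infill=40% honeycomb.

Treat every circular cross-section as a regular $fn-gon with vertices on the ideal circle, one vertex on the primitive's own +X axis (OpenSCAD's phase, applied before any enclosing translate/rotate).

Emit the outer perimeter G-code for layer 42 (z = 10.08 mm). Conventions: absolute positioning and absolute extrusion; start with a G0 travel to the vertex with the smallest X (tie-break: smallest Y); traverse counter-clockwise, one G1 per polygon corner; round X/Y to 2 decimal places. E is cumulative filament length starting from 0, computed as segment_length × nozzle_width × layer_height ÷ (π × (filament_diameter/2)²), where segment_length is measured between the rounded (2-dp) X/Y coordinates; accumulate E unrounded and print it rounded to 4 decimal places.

G0 X-2.50 Y0.00 Z10.08
G1 X-1.77 Y-1.77 E0.0764
G1 X0.00 Y-2.50 E0.1528
G1 X1.77 Y-1.77 E0.2293
G1 X2.50 Y0.00 E0.3057
G1 X1.77 Y1.77 E0.3821
G1 X0.00 Y2.50 E0.4585
G1 X-1.77 Y1.77 E0.5349
G1 X-2.50 Y0.00 E0.6113

At z = 10.08 mm: the cylinder: section is a regular 8-gon, circumradius r=2.5. The outline is a single polygon with 8 vertices. Extrusion per mm of travel: 0.4 × 0.24 / (π × 0.875²) = 0.039912. Accumulating E over each segment gives final E = 0.6113.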